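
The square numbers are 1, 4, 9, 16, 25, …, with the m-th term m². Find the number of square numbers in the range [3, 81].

8

The n-th square number is n².
Smallest index with value ≥ 3: n = 2 (giving 4).
Largest index with value ≤ 81: n = 9 (giving 81).
Indices 2 through 9: 8 terms.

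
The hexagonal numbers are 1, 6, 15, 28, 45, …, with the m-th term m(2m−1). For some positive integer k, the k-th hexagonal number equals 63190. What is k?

Set n(2n−1) = 63190, giving 2n² − n − 63190 = 0.
So n = (1 + 711) / 4 = 712/4 = 178.
Check: 178·(2·178 − 1) = 63190. ✓

178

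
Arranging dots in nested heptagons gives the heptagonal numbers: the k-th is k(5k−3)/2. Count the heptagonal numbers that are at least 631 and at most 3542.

21

The n-th heptagonal number is n(5n−3)/2.
Smallest index with value ≥ 631: n = 17 (giving 697).
Largest index with value ≤ 3542: n = 37 (giving 3367).
Indices 17 through 37: 21 terms.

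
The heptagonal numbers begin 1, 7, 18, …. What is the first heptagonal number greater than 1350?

1404

Solve n(5n−3)/2 > 1350 for integer n.
The largest n with value ≤ 1350 is 23 (since 1288 ≤ 1350 < 1404), so the first above is n = 24, value 1404.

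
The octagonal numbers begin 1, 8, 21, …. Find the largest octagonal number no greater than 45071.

Solve n(3n−2) ≤ 45071 for integer n.
n = 122 gives 44408 ≤ 45071, while n = 123 gives 45141 > 45071; so the answer is 44408.

44408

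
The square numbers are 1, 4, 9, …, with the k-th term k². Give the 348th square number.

121104

348² = 121104.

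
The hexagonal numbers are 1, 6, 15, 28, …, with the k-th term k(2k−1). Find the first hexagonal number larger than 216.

Solve n(2n−1) > 216 for integer n.
The largest n with value ≤ 216 is 10 (since 190 ≤ 216 < 231), so the first above is n = 11, value 231.

231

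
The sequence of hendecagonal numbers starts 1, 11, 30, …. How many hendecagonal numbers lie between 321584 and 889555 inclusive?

The n-th hendecagonal number is n(9n−7)/2.
Smallest index with value ≥ 321584: n = 268 (giving 322270).
Largest index with value ≤ 889555: n = 445 (giving 889555).
Indices 268 through 445: 178 terms.

178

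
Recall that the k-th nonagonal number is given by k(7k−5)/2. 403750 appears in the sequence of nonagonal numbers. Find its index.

Set n(7n−5)/2 = 403750, giving 7n² − 5n − 807500 = 0.
The discriminant is 25 + 56·403750 = 22610025, and √22610025 = 4755.
So n = (5 + 4755) / 14 = 4760/14 = 340.

340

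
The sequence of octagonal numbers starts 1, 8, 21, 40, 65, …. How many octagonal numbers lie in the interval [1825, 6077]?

21

The n-th octagonal number is n(3n−2).
Smallest index with value ≥ 1825: n = 25 (giving 1825).
Largest index with value ≤ 6077: n = 45 (giving 5985).
Indices 25 through 45: 21 terms.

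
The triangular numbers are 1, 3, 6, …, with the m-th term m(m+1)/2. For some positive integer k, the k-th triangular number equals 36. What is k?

Set n(n+1)/2 = 36, giving n² + n − 72 = 0.
The discriminant is 1 + 8·36 = 289, and √289 = 17.
So n = (-1 + 17) / 2 = 16/2 = 8.
Check: 8·9/2 = 36. ✓

8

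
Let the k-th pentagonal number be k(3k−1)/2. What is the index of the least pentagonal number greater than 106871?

268

Solve n(3n−1)/2 > 106871 for integer n.
The largest n with value ≤ 106871 is 267 (since 106800 ≤ 106871 < 107602), so the first above is n = 268, value 107602.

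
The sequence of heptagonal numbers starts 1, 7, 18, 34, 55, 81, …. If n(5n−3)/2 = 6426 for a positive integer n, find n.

Set n(5n−3)/2 = 6426, giving 5n² − 3n − 12852 = 0.
The discriminant is 9 + 40·6426 = 257049, and √257049 = 507.
So n = (3 + 507) / 10 = 510/10 = 51.

51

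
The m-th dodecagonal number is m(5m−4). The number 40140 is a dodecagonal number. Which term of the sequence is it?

90

Set n(5n−4) = 40140, giving 5n² − 4n − 40140 = 0.
The discriminant is 16 + 20·40140 = 802816, and √802816 = 896.
So n = (4 + 896) / 10 = 900/10 = 90.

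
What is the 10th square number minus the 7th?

10² = 100 and 7² = 49.
Difference: 100 − 49 = 51.

51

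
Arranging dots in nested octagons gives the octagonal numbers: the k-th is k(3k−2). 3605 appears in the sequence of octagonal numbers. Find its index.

35

Set n(3n−2) = 3605, giving 3n² − 2n − 3605 = 0.
The discriminant is 4 + 12·3605 = 43264, and √43264 = 208.
So n = (2 + 208) / 6 = 210/6 = 35.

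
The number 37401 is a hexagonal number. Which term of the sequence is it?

Set n(2n−1) = 37401, giving 2n² − n − 37401 = 0.
The discriminant is 1 + 8·37401 = 299209, and √299209 = 547.
So n = (1 + 547) / 4 = 548/4 = 137.

137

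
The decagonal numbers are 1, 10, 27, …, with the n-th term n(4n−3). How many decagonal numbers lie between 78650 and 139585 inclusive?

47

The n-th decagonal number is n(4n−3).
Smallest index with value ≥ 78650: n = 141 (giving 79101).
Largest index with value ≤ 139585: n = 187 (giving 139315).
Indices 141 through 187: 47 terms.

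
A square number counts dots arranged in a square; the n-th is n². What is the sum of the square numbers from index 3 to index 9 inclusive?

Σ_{i=3}^{9} i² = 285 − 5 = 280.

280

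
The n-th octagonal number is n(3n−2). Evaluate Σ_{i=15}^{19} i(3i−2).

Σ i(3i−2) = 3Σi² − 2Σi over i = 15..19.
Σi = 190 − 105 = 85 and Σi² = 2470 − 1015 = 1455.
3·1455 − 2·85 = 4195.

4195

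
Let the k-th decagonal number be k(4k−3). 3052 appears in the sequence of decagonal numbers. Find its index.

28

Set n(4n−3) = 3052, giving 4n² − 3n − 3052 = 0.
So n = (3 + 221) / 8 = 224/8 = 28.
Check: 28·(4·28 − 3) = 3052. ✓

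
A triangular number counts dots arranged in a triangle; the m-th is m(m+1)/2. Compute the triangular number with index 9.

45

The 9th triangular number is n(n+1)/2 with n = 9.
9·10/2 = 90/2 = 45.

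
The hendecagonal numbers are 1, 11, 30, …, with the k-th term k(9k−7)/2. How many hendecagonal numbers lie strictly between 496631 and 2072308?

The n-th hendecagonal number is n(9n−7)/2.
Smallest index with value > 496631: n = 333 (giving 497835).
Largest index with value < 2072308: n = 678 (giving 2066205).
Indices 333 through 678: 346 terms.

346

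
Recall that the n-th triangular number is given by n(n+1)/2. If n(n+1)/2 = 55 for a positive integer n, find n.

Set n(n+1)/2 = 55, giving n² + n − 110 = 0.
The discriminant is 1 + 8·55 = 441, and √441 = 21.
So n = (-1 + 21) / 2 = 20/2 = 10.

10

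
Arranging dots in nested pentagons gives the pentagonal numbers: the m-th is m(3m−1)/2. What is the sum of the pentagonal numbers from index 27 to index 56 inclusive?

80250

Σ i(3i−1)/2 = (3Σi² − Σi) / 2 over i = 27..56.
Σi = 1596 − 351 = 1245 and Σi² = 60116 − 6201 = 53915.
(3·53915 − 1·1245) / 2 = 160500/2 = 80250.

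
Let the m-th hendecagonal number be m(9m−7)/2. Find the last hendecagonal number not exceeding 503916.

Solve n(9n−7)/2 ≤ 503916 for integer n.
n = 335 gives 503840 ≤ 503916, while n = 336 gives 506856 > 503916; so the answer is 503840.

503840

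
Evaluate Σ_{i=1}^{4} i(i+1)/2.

Σ i(i+1)/2 = (Σi² + Σi) / 2 over i = 1..4.
Σi = 10 and Σi² = 30.
(1·30 + 1·10) / 2 = 40/2 = 20.

20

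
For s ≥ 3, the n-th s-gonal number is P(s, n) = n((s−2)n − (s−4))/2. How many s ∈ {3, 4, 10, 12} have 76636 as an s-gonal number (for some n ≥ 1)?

s = 3: P(3, 391) = 76636. ✓
s = 4: P(4, 276) = 76176 and P(4, 277) = 76729; 76636 is not s-gonal.
s = 10: P(10, 138) = 75762 and P(10, 139) = 76867; 76636 is not s-gonal.
s = 12: P(12, 124) = 76384 and P(12, 125) = 77625; 76636 is not s-gonal.
Hits: s ∈ {3} → 1.

1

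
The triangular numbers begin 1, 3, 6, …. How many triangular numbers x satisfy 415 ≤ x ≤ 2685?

44

The n-th triangular number is n(n+1)/2.
Smallest index with value ≥ 415: n = 29 (giving 435).
Largest index with value ≤ 2685: n = 72 (giving 2628).
Indices 29 through 72: 44 terms.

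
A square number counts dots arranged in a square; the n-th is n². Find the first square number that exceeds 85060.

Solve n² > 85060 for integer n.
The largest n with value ≤ 85060 is 291 (since 84681 ≤ 85060 < 85264), so the first above is n = 292, value 85264.

85264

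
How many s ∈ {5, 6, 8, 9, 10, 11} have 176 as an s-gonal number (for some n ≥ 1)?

2

s = 5: P(5, 11) = 176. ✓
s = 6: P(6, 9) = 153 and P(6, 10) = 190; 176 is not s-gonal.
s = 8: P(8, 8) = 176. ✓
s = 9: P(9, 7) = 154 and P(9, 8) = 204; 176 is not s-gonal.
s = 10: P(10, 7) = 175 and P(10, 8) = 232; 176 is not s-gonal.
s = 11: P(11, 6) = 141 and P(11, 7) = 196; 176 is not s-gonal.
Hits: s ∈ {5, 8} → 2.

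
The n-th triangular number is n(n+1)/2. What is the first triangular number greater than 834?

Solve n(n+1)/2 > 834 for integer n.
The largest n with value ≤ 834 is 40 (since 820 ≤ 834 < 861), so the first above is n = 41, value 861.

861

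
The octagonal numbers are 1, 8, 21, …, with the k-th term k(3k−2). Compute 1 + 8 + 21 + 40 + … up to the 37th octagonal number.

Σ i(3i−2) = 3Σi² − 2Σi over i = 1..37.
Σi = 703 and Σi² = 17575.
3·17575 − 2·703 = 51319.

51319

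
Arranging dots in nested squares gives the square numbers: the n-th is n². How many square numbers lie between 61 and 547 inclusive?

16

The n-th square number is n².
Smallest index with value ≥ 61: n = 8 (giving 64).
Largest index with value ≤ 547: n = 23 (giving 529).
Indices 8 through 23: 16 terms.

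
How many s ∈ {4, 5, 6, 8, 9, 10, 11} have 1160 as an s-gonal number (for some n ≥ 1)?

1

s = 4: P(4, 34) = 1156 and P(4, 35) = 1225; 1160 is not s-gonal.
s = 5: P(5, 27) = 1080 and P(5, 28) = 1162; 1160 is not s-gonal.
s = 6: P(6, 24) = 1128 and P(6, 25) = 1225; 1160 is not s-gonal.
s = 8: P(8, 20) = 1160. ✓
s = 9: P(9, 18) = 1089 and P(9, 19) = 1216; 1160 is not s-gonal.
s = 10: P(10, 17) = 1105 and P(10, 18) = 1242; 1160 is not s-gonal.
s = 11: P(11, 16) = 1096 and P(11, 17) = 1241; 1160 is not s-gonal.
Hits: s ∈ {8} → 1.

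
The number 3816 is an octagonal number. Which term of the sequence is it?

Set n(3n−2) = 3816, giving 3n² − 2n − 3816 = 0.
The discriminant is 4 + 12·3816 = 45796, and √45796 = 214.
So n = (2 + 214) / 6 = 216/6 = 36.

36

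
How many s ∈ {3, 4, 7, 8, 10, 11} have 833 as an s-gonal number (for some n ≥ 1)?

2

s = 3: P(3, 40) = 820 and P(3, 41) = 861; 833 is not s-gonal.
s = 4: P(4, 28) = 784 and P(4, 29) = 841; 833 is not s-gonal.
s = 7: P(7, 18) = 783 and P(7, 19) = 874; 833 is not s-gonal.
s = 8: P(8, 17) = 833. ✓
s = 10: P(10, 14) = 742 and P(10, 15) = 855; 833 is not s-gonal.
s = 11: P(11, 14) = 833. ✓
Hits: s ∈ {8, 11} → 2.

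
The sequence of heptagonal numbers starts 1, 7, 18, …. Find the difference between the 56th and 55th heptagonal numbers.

276

Consecutive heptagonal numbers differ by 5n − 4: here 5·56 − 4 = 276.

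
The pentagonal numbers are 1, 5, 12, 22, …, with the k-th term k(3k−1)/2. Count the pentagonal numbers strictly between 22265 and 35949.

32

The n-th pentagonal number is n(3n−1)/2.
Smallest index with value > 22265: n = 123 (giving 22632).
Largest index with value < 35949: n = 154 (giving 35497).
Indices 123 through 154: 32 terms.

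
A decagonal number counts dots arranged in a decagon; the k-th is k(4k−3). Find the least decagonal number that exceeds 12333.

12376

Solve n(4n−3) > 12333 for integer n.
The largest n with value ≤ 12333 is 55 (since 11935 ≤ 12333 < 12376), so the first above is n = 56, value 12376.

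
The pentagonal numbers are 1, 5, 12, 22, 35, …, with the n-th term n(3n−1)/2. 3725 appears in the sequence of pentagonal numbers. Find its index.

Set n(3n−1)/2 = 3725, giving 3n² − n − 7450 = 0.
So n = (1 + 299) / 6 = 300/6 = 50.
Check: 50·(3·50 − 1)/2 = 3725. ✓

50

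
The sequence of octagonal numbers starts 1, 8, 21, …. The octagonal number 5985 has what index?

45

Set n(3n−2) = 5985, giving 3n² − 2n − 5985 = 0.
The discriminant is 4 + 12·5985 = 71824, and √71824 = 268.
So n = (2 + 268) / 6 = 270/6 = 45.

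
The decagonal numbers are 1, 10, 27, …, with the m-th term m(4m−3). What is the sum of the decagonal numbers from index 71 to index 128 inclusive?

2344563

Σ i(4i−3) = 4Σi² − 3Σi over i = 71..128.
Σi = 8256 − 2485 = 5771 and Σi² = 707264 − 116795 = 590469.
4·590469 − 3·5771 = 2344563.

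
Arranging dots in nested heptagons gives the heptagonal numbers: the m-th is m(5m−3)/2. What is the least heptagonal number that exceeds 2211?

2356

Solve n(5n−3)/2 > 2211 for integer n.
The largest n with value ≤ 2211 is 30 (since 2205 ≤ 2211 < 2356), so the first above is n = 31, value 2356.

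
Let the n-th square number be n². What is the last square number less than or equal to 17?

Solve n² ≤ 17 for integer n.
n = 4 gives 16 ≤ 17, while n = 5 gives 25 > 17; so the answer is 16.

16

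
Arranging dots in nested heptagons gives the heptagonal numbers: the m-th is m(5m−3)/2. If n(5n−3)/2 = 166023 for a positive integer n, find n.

Set n(5n−3)/2 = 166023, giving 5n² − 3n − 332046 = 0.
The discriminant is 9 + 40·166023 = 6640929, and √6640929 = 2577.
So n = (3 + 2577) / 10 = 2580/10 = 258.
Check: 258·(5·258 − 3)/2 = 166023. ✓

258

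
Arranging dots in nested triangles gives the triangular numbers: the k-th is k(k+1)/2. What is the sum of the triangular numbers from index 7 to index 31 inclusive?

Σ i(i+1)/2 = (Σi² + Σi) / 2 over i = 7..31.
Σi = 496 − 21 = 475 and Σi² = 10416 − 91 = 10325.
(1·10325 + 1·475) / 2 = 10800/2 = 5400.

5400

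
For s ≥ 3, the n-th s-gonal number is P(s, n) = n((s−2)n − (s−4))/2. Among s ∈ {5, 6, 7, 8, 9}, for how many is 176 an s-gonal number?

s = 5: P(5, 11) = 176. ✓
s = 6: P(6, 9) = 153 and P(6, 10) = 190; 176 is not s-gonal.
s = 7: P(7, 8) = 148 and P(7, 9) = 189; 176 is not s-gonal.
s = 8: P(8, 8) = 176. ✓
s = 9: P(9, 7) = 154 and P(9, 8) = 204; 176 is not s-gonal.
Hits: s ∈ {5, 8} → 2.

2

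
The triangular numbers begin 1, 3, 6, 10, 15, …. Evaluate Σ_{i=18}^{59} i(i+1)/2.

35021

Σ i(i+1)/2 = (Σi² + Σi) / 2 over i = 18..59.
Σi = 1770 − 153 = 1617 and Σi² = 70210 − 1785 = 68425.
(1·68425 + 1·1617) / 2 = 70042/2 = 35021.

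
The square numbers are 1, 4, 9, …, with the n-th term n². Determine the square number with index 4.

The 4th square number is n² with n = 4.
4² = 16.

16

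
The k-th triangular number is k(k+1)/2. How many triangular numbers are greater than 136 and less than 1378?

35

The n-th triangular number is n(n+1)/2.
Smallest index with value > 136: n = 17 (giving 153).
Largest index with value < 1378: n = 51 (giving 1326).
Indices 17 through 51: 35 terms.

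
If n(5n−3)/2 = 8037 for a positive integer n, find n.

Set n(5n−3)/2 = 8037, giving 5n² − 3n − 16074 = 0.
The discriminant is 9 + 40·8037 = 321489, and √321489 = 567.
So n = (3 + 567) / 10 = 570/10 = 57.

57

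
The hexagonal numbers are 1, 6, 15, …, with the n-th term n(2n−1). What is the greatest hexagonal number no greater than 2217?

2145

Solve n(2n−1) ≤ 2217 for integer n.
n = 33 gives 2145 ≤ 2217, while n = 34 gives 2278 > 2217; so the answer is 2145.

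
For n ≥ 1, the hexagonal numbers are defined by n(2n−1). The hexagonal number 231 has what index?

Set n(2n−1) = 231, giving 2n² − n − 231 = 0.
The discriminant is 1 + 8·231 = 1849, and √1849 = 43.
So n = (1 + 43) / 4 = 44/4 = 11.
Check: 11·(2·11 − 1) = 231. ✓

11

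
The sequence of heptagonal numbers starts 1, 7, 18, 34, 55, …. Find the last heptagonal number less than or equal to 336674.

336172

Solve n(5n−3)/2 ≤ 336674 for integer n.
n = 367 gives 336172 ≤ 336674, while n = 368 gives 338008 > 336674; so the answer is 336172.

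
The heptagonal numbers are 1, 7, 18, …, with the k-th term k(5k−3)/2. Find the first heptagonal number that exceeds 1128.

Solve n(5n−3)/2 > 1128 for integer n.
The largest n with value ≤ 1128 is 21 (since 1071 ≤ 1128 < 1177), so the first above is n = 22, value 1177.

1177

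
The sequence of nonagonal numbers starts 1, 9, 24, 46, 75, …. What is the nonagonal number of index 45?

6975

45·(7·45 − 5)/2 = 45·310/2 = 45·155 = 6975.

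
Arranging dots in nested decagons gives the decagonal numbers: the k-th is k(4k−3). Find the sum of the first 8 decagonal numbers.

Σ i(4i−3) = 4Σi² − 3Σi over i = 1..8.
Σi = 36 and Σi² = 204.
4·204 − 3·36 = 708.

708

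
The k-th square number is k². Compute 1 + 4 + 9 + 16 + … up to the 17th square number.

1785

Σ_{i=1}^{17} i² = 17·18·35/6 = 1785.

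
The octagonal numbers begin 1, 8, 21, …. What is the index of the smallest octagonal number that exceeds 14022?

Solve n(3n−2) > 14022 for integer n.
The largest n with value ≤ 14022 is 68 (since 13736 ≤ 14022 < 14145), so the first above is n = 69, value 14145.

69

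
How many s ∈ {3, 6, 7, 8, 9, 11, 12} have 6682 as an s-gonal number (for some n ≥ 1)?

1

s = 3: P(3, 115) = 6670 and P(3, 116) = 6786; 6682 is not s-gonal.
s = 6: P(6, 58) = 6670 and P(6, 59) = 6903; 6682 is not s-gonal.
s = 7: P(7, 52) = 6682. ✓
s = 8: P(8, 47) = 6533 and P(8, 48) = 6816; 6682 is not s-gonal.
s = 9: P(9, 44) = 6666 and P(9, 45) = 6975; 6682 is not s-gonal.
s = 11: P(11, 38) = 6365 and P(11, 39) = 6708; 6682 is not s-gonal.
s = 12: P(12, 36) = 6336 and P(12, 37) = 6697; 6682 is not s-gonal.
Hits: s ∈ {7} → 1.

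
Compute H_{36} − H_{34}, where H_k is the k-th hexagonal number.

278

36·(2·36 − 1) = 2556 and 34·(2·34 − 1) = 2278.
Difference: 2556 − 2278 = 278.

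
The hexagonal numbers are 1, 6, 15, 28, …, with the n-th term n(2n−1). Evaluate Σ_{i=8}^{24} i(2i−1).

Σ i(2i−1) = 2Σi² − Σi over i = 8..24.
Σi = 300 − 28 = 272 and Σi² = 4900 − 140 = 4760.
2·4760 − 1·272 = 9248.

9248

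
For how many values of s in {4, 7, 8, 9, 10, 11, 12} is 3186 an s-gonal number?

s = 4: P(4, 56) = 3136 and P(4, 57) = 3249; 3186 is not s-gonal.
s = 7: P(7, 36) = 3186. ✓
s = 8: P(8, 32) = 3008 and P(8, 33) = 3201; 3186 is not s-gonal.
s = 9: P(9, 30) = 3075 and P(9, 31) = 3286; 3186 is not s-gonal.
s = 10: P(10, 28) = 3052 and P(10, 29) = 3277; 3186 is not s-gonal.
s = 11: P(11, 27) = 3186. ✓
s = 12: P(12, 25) = 3025 and P(12, 26) = 3276; 3186 is not s-gonal.
Hits: s ∈ {7, 11} → 2.

2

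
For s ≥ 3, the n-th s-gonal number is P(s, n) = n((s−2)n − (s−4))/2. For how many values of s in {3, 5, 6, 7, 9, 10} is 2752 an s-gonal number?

1

s = 3: P(3, 73) = 2701 and P(3, 74) = 2775; 2752 is not s-gonal.
s = 5: P(5, 43) = 2752. ✓
s = 6: P(6, 37) = 2701 and P(6, 38) = 2850; 2752 is not s-gonal.
s = 7: P(7, 33) = 2673 and P(7, 34) = 2839; 2752 is not s-gonal.
s = 9: P(9, 28) = 2674 and P(9, 29) = 2871; 2752 is not s-gonal.
s = 10: P(10, 26) = 2626 and P(10, 27) = 2835; 2752 is not s-gonal.
Hits: s ∈ {5} → 1.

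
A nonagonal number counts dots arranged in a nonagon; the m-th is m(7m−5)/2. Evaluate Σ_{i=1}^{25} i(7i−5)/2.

18525

Σ i(7i−5)/2 = (7Σi² − 5Σi) / 2 over i = 1..25.
Σi = 325 and Σi² = 5525.
(7·5525 − 5·325) / 2 = 37050/2 = 18525.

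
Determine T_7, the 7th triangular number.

28

The 7th triangular number is n(n+1)/2 with n = 7.
7·8/2 = 56/2 = 28.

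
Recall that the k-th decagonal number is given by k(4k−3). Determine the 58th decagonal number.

The 58th decagonal number is n(4n−3) with n = 58.
58·(4·58 − 3) = 58·229 = 13282.

13282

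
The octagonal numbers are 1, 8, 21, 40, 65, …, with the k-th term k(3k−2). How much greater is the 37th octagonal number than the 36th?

217

Consecutive octagonal numbers differ by 6n − 5: here 6·37 − 5 = 217.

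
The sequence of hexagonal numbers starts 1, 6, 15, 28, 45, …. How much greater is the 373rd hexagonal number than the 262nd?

373·(2·373 − 1) = 277885 and 262·(2·262 − 1) = 137026.
Difference: 277885 − 137026 = 140859.

140859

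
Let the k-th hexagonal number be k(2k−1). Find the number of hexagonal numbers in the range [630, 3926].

The n-th hexagonal number is n(2n−1).
Smallest index with value ≥ 630: n = 18 (giving 630).
Largest index with value ≤ 3926: n = 44 (giving 3828).
Indices 18 through 44: 27 terms.

27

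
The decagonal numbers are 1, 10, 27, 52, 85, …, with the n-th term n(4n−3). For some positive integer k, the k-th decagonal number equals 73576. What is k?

Set n(4n−3) = 73576, giving 4n² − 3n − 73576 = 0.
So n = (3 + 1085) / 8 = 1088/8 = 136.

136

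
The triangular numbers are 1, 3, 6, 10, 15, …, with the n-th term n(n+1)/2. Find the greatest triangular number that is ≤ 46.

45

Solve n(n+1)/2 ≤ 46 for integer n.
n = 9 gives 45 ≤ 46, while n = 10 gives 55 > 46; so the answer is 45.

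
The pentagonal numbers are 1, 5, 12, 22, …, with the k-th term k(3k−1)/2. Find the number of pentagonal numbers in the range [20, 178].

8

The n-th pentagonal number is n(3n−1)/2.
Smallest index with value ≥ 20: n = 4 (giving 22).
Largest index with value ≤ 178: n = 11 (giving 176).
Indices 4 through 11: 8 terms.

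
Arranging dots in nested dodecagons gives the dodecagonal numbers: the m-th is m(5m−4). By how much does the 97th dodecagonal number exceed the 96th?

961

Consecutive dodecagonal numbers differ by 10n − 9: here 10·97 − 9 = 961.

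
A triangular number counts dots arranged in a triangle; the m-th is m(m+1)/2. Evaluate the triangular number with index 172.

The 172nd triangular number is n(n+1)/2 with n = 172.
172·173/2 = 29756/2 = 14878.

14878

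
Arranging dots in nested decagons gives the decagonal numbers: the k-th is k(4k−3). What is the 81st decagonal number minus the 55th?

81·(4·81 − 3) = 26001 and 55·(4·55 − 3) = 11935.
Difference: 26001 − 11935 = 14066.

14066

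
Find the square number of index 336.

112896

The 336th square number is n² with n = 336.
336² = 112896.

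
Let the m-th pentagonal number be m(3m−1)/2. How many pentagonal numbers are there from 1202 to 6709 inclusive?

The n-th pentagonal number is n(3n−1)/2.
Smallest index with value ≥ 1202: n = 29 (giving 1247).
Largest index with value ≤ 6709: n = 67 (giving 6700).
Indices 29 through 67: 39 terms.

39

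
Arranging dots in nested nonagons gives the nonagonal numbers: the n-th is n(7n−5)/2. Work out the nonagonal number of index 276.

The 276th nonagonal number is n(7n−5)/2 with n = 276.
276·(7·276 − 5)/2 = 276·1927/2 = 265926.

265926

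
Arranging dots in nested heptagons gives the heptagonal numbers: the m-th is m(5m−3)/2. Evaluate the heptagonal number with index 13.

403

The 13th heptagonal number is n(5n−3)/2 with n = 13.
13·(5·13 − 3)/2 = 13·62/2 = 13·31 = 403.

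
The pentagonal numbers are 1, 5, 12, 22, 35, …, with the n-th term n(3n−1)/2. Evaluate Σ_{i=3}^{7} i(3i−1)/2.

Σ i(3i−1)/2 = (3Σi² − Σi) / 2 over i = 3..7.
Σi = 28 − 3 = 25 and Σi² = 140 − 5 = 135.
(3·135 − 1·25) / 2 = 380/2 = 190.

190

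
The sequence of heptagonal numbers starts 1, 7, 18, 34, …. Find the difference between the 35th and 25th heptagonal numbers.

35·(5·35 − 3)/2 = 3010 and 25·(5·25 − 3)/2 = 1525.
Difference: 3010 − 1525 = 1485.

1485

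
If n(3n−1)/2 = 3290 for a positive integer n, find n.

Set n(3n−1)/2 = 3290, giving 3n² − n − 6580 = 0.
The discriminant is 1 + 24·3290 = 78961, and √78961 = 281.
So n = (1 + 281) / 6 = 282/6 = 47.

47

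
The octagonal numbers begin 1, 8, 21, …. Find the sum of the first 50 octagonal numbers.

126225

Σ i(3i−2) = 3Σi² − 2Σi over i = 1..50.
Σi = 1275 and Σi² = 42925.
3·42925 − 2·1275 = 126225.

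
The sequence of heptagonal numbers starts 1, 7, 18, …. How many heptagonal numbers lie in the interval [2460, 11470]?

The n-th heptagonal number is n(5n−3)/2.
Smallest index with value ≥ 2460: n = 32 (giving 2512).
Largest index with value ≤ 11470: n = 68 (giving 11458).
Indices 32 through 68: 37 terms.

37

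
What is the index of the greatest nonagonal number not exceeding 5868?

41

Solve n(7n−5)/2 ≤ 5868 for integer n.
n = 41 gives 5781 ≤ 5868, while n = 42 gives 6069 > 5868; so the answer is index 41.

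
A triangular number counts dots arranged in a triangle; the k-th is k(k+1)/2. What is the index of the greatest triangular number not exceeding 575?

33

Solve n(n+1)/2 ≤ 575 for integer n.
n = 33 gives 561 ≤ 575, while n = 34 gives 595 > 575; so the answer is index 33.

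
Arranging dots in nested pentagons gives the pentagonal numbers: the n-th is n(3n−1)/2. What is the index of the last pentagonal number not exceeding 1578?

32

Solve n(3n−1)/2 ≤ 1578 for integer n.
n = 32 gives 1520 ≤ 1578, while n = 33 gives 1617 > 1578; so the answer is index 32.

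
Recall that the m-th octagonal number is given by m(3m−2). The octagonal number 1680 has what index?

Set n(3n−2) = 1680, giving 3n² − 2n − 1680 = 0.
The discriminant is 4 + 12·1680 = 20164, and √20164 = 142.
So n = (2 + 142) / 6 = 144/6 = 24.

24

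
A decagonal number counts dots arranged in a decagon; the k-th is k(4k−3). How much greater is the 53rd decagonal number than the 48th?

2005

53·(4·53 − 3) = 11077 and 48·(4·48 − 3) = 9072.
Difference: 11077 − 9072 = 2005.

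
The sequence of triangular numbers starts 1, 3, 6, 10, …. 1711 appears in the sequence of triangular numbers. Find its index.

Set n(n+1)/2 = 1711, giving n² + n − 3422 = 0.
The discriminant is 1 + 8·1711 = 13689, and √13689 = 117.
So n = (-1 + 117) / 2 = 116/2 = 58.

58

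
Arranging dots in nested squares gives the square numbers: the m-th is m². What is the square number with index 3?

9

The 3rd square number is n² with n = 3.
3² = 9.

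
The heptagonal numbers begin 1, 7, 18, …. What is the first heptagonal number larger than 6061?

Solve n(5n−3)/2 > 6061 for integer n.
The largest n with value ≤ 6061 is 49 (since 5929 ≤ 6061 < 6175), so the first above is n = 50, value 6175.

6175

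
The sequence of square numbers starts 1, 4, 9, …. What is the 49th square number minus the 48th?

n² − (n−1)² = 2n − 1, so 49² − 48² = 2·49 − 1 = 97.

97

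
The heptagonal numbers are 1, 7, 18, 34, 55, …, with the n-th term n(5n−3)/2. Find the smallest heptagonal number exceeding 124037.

125104

Solve n(5n−3)/2 > 124037 for integer n.
The largest n with value ≤ 124037 is 223 (since 123988 ≤ 124037 < 125104), so the first above is n = 224, value 125104.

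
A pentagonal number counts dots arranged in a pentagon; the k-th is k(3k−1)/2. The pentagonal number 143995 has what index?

Set n(3n−1)/2 = 143995, giving 3n² − n − 287990 = 0.
So n = (1 + 1859) / 6 = 1860/6 = 310.

310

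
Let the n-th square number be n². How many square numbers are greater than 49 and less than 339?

11

The n-th square number is n².
Smallest index with value > 49: n = 8 (giving 64).
Largest index with value < 339: n = 18 (giving 324).
Indices 8 through 18: 11 terms.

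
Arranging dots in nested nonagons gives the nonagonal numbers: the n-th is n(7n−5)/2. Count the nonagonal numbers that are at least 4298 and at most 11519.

The n-th nonagonal number is n(7n−5)/2.
Smallest index with value ≥ 4298: n = 36 (giving 4446).
Largest index with value ≤ 11519: n = 57 (giving 11229).
Indices 36 through 57: 22 terms.

22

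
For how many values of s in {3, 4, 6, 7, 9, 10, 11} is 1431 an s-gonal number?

s = 3: P(3, 53) = 1431. ✓
s = 4: P(4, 37) = 1369 and P(4, 38) = 1444; 1431 is not s-gonal.
s = 6: P(6, 27) = 1431. ✓
s = 7: P(7, 24) = 1404 and P(7, 25) = 1525; 1431 is not s-gonal.
s = 9: P(9, 20) = 1350 and P(9, 21) = 1491; 1431 is not s-gonal.
s = 10: P(10, 19) = 1387 and P(10, 20) = 1540; 1431 is not s-gonal.
s = 11: P(11, 18) = 1395 and P(11, 19) = 1558; 1431 is not s-gonal.
Hits: s ∈ {3, 6} → 2.

2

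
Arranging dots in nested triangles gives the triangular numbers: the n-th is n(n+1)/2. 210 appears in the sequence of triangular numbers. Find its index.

20

Set n(n+1)/2 = 210, giving n² + n − 420 = 0.
The discriminant is 1 + 8·210 = 1681, and √1681 = 41.
So n = (-1 + 41) / 2 = 40/2 = 20.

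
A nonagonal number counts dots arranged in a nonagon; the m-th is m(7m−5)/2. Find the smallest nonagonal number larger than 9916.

Solve n(7n−5)/2 > 9916 for integer n.
The largest n with value ≤ 9916 is 53 (since 9699 ≤ 9916 < 10071), so the first above is n = 54, value 10071.

10071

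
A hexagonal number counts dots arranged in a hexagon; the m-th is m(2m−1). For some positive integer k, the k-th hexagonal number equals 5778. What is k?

54

Set n(2n−1) = 5778, giving 2n² − n − 5778 = 0.
The discriminant is 1 + 8·5778 = 46225, and √46225 = 215.
So n = (1 + 215) / 4 = 216/4 = 54.
Check: 54·(2·54 − 1) = 5778. ✓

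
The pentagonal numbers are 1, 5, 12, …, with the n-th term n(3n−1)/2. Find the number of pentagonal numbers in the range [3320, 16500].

The n-th pentagonal number is n(3n−1)/2.
Smallest index with value ≥ 3320: n = 48 (giving 3432).
Largest index with value ≤ 16500: n = 105 (giving 16485).
Indices 48 through 105: 58 terms.

58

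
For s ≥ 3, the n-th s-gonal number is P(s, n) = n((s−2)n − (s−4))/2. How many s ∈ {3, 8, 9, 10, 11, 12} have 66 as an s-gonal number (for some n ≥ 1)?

1

s = 3: P(3, 11) = 66. ✓
s = 8: P(8, 5) = 65 and P(8, 6) = 96; 66 is not s-gonal.
s = 9: P(9, 4) = 46 and P(9, 5) = 75; 66 is not s-gonal.
s = 10: P(10, 4) = 52 and P(10, 5) = 85; 66 is not s-gonal.
s = 11: P(11, 4) = 58 and P(11, 5) = 95; 66 is not s-gonal.
s = 12: P(12, 4) = 64 and P(12, 5) = 105; 66 is not s-gonal.
Hits: s ∈ {3} → 1.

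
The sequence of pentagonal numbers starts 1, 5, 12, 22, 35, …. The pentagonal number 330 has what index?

15

Set n(3n−1)/2 = 330, giving 3n² − n − 660 = 0.
The discriminant is 1 + 24·330 = 7921, and √7921 = 89.
So n = (1 + 89) / 6 = 90/6 = 15.
Check: 15·(3·15 − 1)/2 = 330. ✓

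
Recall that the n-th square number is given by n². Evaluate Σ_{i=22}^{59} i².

Σ_{i=22}^{59} i² = 70210 − 3311 = 66899.

66899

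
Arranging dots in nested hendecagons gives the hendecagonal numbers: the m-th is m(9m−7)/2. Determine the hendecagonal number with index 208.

208·(9·208 − 7)/2 = 208·1865/2 = 193960.

193960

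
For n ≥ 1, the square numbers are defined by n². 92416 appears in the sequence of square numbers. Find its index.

We need n² = 92416, so n = √92416 = 304.
Check: 304² = 92416. ✓

304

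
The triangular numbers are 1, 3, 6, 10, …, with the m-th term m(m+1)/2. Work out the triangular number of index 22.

253

The 22nd triangular number is n(n+1)/2 with n = 22.
22·23/2 = 506/2 = 253.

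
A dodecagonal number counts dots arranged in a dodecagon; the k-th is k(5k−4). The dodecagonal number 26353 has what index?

Set n(5n−4) = 26353, giving 5n² − 4n − 26353 = 0.
The discriminant is 16 + 20·26353 = 527076, and √527076 = 726.
So n = (4 + 726) / 10 = 730/10 = 73.

73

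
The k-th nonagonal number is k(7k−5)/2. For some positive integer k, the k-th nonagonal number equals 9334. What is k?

52

Set n(7n−5)/2 = 9334, giving 7n² − 5n − 18668 = 0.
So n = (5 + 723) / 14 = 728/14 = 52.
Check: 52·(7·52 − 5)/2 = 9334. ✓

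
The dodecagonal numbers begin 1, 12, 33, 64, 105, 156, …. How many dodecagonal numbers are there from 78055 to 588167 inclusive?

The n-th dodecagonal number is n(5n−4).
Smallest index with value ≥ 78055: n = 126 (giving 78876).
Largest index with value ≤ 588167: n = 343 (giving 586873).
Indices 126 through 343: 218 terms.

218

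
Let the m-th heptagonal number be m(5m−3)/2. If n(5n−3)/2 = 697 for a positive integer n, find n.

17

Set n(5n−3)/2 = 697, giving 5n² − 3n − 1394 = 0.
The discriminant is 9 + 40·697 = 27889, and √27889 = 167.
So n = (3 + 167) / 10 = 170/10 = 17.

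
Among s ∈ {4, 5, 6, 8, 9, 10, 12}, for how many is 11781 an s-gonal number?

s = 4: P(4, 108) = 11664 and P(4, 109) = 11881; 11781 is not s-gonal.
s = 5: P(5, 88) = 11572 and P(5, 89) = 11837; 11781 is not s-gonal.
s = 6: P(6, 77) = 11781. ✓
s = 8: P(8, 63) = 11781. ✓
s = 9: P(9, 58) = 11629 and P(9, 59) = 12036; 11781 is not s-gonal.
s = 10: P(10, 54) = 11502 and P(10, 55) = 11935; 11781 is not s-gonal.
s = 12: P(12, 48) = 11328 and P(12, 49) = 11809; 11781 is not s-gonal.
Hits: s ∈ {6, 8} → 2.

2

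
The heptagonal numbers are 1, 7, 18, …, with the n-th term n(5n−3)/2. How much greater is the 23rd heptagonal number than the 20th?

23·(5·23 − 3)/2 = 1288 and 20·(5·20 − 3)/2 = 970.
Difference: 1288 − 970 = 318.

318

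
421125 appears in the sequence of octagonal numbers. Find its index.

Set n(3n−2) = 421125, giving 3n² − 2n − 421125 = 0.
The discriminant is 4 + 12·421125 = 5053504, and √5053504 = 2248.
So n = (2 + 2248) / 6 = 2250/6 = 375.

375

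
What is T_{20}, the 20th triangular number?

The 20th triangular number is n(n+1)/2 with n = 20.
20·21/2 = 420/2 = 210.

210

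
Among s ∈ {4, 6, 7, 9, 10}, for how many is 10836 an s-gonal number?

1

s = 4: P(4, 104) = 10816 and P(4, 105) = 11025; 10836 is not s-gonal.
s = 6: P(6, 73) = 10585 and P(6, 74) = 10878; 10836 is not s-gonal.
s = 7: P(7, 66) = 10791 and P(7, 67) = 11122; 10836 is not s-gonal.
s = 9: P(9, 56) = 10836. ✓
s = 10: P(10, 52) = 10660 and P(10, 53) = 11077; 10836 is not s-gonal.
Hits: s ∈ {9} → 1.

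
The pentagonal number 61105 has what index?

202

Set n(3n−1)/2 = 61105, giving 3n² − n − 122210 = 0.
The discriminant is 1 + 24·61105 = 1466521, and √1466521 = 1211.
So n = (1 + 1211) / 6 = 1212/6 = 202.
Check: 202·(3·202 − 1)/2 = 61105. ✓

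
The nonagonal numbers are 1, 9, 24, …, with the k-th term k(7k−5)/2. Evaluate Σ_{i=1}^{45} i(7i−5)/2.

Σ i(7i−5)/2 = (7Σi² − 5Σi) / 2 over i = 1..45.
Σi = 1035 and Σi² = 31395.
(7·31395 − 5·1035) / 2 = 214590/2 = 107295.

107295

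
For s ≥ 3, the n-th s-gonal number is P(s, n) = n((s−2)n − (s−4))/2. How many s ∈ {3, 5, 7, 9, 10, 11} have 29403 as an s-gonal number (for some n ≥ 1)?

s = 3: P(3, 242) = 29403. ✓
s = 5: P(5, 140) = 29330 and P(5, 141) = 29751; 29403 is not s-gonal.
s = 7: P(7, 108) = 28998 and P(7, 109) = 29539; 29403 is not s-gonal.
s = 9: P(9, 92) = 29394 and P(9, 93) = 30039; 29403 is not s-gonal.
s = 10: P(10, 86) = 29326 and P(10, 87) = 30015; 29403 is not s-gonal.
s = 11: P(11, 81) = 29241 and P(11, 82) = 29971; 29403 is not s-gonal.
Hits: s ∈ {3} → 1.

1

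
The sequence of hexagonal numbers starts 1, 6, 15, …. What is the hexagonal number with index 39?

3003

The 39th hexagonal number is n(2n−1) with n = 39.
39·(2·39 − 1) = 39·77 = 3003.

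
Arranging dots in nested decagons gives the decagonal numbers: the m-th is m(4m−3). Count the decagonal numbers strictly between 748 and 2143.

The n-th decagonal number is n(4n−3).
Smallest index with value > 748: n = 15 (giving 855).
Largest index with value < 2143: n = 23 (giving 2047).
Indices 15 through 23: 9 terms.

9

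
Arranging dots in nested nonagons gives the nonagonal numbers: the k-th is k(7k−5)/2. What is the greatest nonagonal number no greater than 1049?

Solve n(7n−5)/2 ≤ 1049 for integer n.
n = 17 gives 969 ≤ 1049, while n = 18 gives 1089 > 1049; so the answer is 969.

969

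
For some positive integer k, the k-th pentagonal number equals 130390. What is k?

Set n(3n−1)/2 = 130390, giving 3n² − n − 260780 = 0.
The discriminant is 1 + 24·130390 = 3129361, and √3129361 = 1769.
So n = (1 + 1769) / 6 = 1770/6 = 295.
Check: 295·(3·295 − 1)/2 = 130390. ✓

295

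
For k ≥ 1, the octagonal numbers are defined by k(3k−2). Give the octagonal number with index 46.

The 46th octagonal number is n(3n−2) with n = 46.
46·(3·46 − 2) = 46·136 = 6256.

6256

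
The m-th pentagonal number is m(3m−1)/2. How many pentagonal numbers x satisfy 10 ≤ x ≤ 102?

6

The n-th pentagonal number is n(3n−1)/2.
Smallest index with value ≥ 10: n = 3 (giving 12).
Largest index with value ≤ 102: n = 8 (giving 92).
Indices 3 through 8: 6 terms.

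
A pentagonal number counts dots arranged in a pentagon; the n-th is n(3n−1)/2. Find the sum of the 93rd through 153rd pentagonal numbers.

1408917

Σ i(3i−1)/2 = (3Σi² − Σi) / 2 over i = 93..153.
Σi = 11781 − 4278 = 7503 and Σi² = 1205589 − 263810 = 941779.
(3·941779 − 1·7503) / 2 = 2817834/2 = 1408917.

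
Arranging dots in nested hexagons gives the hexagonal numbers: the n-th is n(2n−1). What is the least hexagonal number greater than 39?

45

Solve n(2n−1) > 39 for integer n.
The largest n with value ≤ 39 is 4 (since 28 ≤ 39 < 45), so the first above is n = 5, value 45.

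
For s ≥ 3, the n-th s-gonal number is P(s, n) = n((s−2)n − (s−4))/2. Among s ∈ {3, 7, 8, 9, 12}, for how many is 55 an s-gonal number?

s = 3: P(3, 10) = 55. ✓
s = 7: P(7, 5) = 55. ✓
s = 8: P(8, 4) = 40 and P(8, 5) = 65; 55 is not s-gonal.
s = 9: P(9, 4) = 46 and P(9, 5) = 75; 55 is not s-gonal.
s = 12: P(12, 3) = 33 and P(12, 4) = 64; 55 is not s-gonal.
Hits: s ∈ {3, 7} → 2.

2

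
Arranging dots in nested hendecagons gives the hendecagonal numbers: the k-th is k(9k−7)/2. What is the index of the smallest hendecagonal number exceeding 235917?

Solve n(9n−7)/2 > 235917 for integer n.
The largest n with value ≤ 235917 is 229 (since 235183 ≤ 235917 < 237245), so the first above is n = 230, value 237245.

230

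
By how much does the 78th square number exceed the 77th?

n² − (n−1)² = 2n − 1, so 78² − 77² = 2·78 − 1 = 155.

155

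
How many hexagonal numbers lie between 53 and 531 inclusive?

The n-th hexagonal number is n(2n−1).
Smallest index with value ≥ 53: n = 6 (giving 66).
Largest index with value ≤ 531: n = 16 (giving 496).
Indices 6 through 16: 11 terms.

11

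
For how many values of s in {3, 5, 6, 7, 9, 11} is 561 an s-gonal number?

2

s = 3: P(3, 33) = 561. ✓
s = 5: P(5, 19) = 532 and P(5, 20) = 590; 561 is not s-gonal.
s = 6: P(6, 17) = 561. ✓
s = 7: P(7, 15) = 540 and P(7, 16) = 616; 561 is not s-gonal.
s = 9: P(9, 13) = 559 and P(9, 14) = 651; 561 is not s-gonal.
s = 11: P(11, 11) = 506 and P(11, 12) = 606; 561 is not s-gonal.
Hits: s ∈ {3, 6} → 2.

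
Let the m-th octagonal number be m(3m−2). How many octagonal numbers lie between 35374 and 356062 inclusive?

The n-th octagonal number is n(3n−2).
Smallest index with value ≥ 35374: n = 109 (giving 35425).
Largest index with value ≤ 356062: n = 344 (giving 354320).
Indices 109 through 344: 236 terms.

236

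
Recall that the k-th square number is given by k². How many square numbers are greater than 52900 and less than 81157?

The n-th square number is n².
Smallest index with value > 52900: n = 231 (giving 53361).
Largest index with value < 81157: n = 284 (giving 80656).
Indices 231 through 284: 54 terms.

54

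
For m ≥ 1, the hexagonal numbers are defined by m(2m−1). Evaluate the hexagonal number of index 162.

The 162nd hexagonal number is n(2n−1) with n = 162.
162·(2·162 − 1) = 162·323 = 52326.

52326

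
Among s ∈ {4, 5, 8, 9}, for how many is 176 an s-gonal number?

2

s = 4: P(4, 13) = 169 and P(4, 14) = 196; 176 is not s-gonal.
s = 5: P(5, 11) = 176. ✓
s = 8: P(8, 8) = 176. ✓
s = 9: P(9, 7) = 154 and P(9, 8) = 204; 176 is not s-gonal.
Hits: s ∈ {5, 8} → 2.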